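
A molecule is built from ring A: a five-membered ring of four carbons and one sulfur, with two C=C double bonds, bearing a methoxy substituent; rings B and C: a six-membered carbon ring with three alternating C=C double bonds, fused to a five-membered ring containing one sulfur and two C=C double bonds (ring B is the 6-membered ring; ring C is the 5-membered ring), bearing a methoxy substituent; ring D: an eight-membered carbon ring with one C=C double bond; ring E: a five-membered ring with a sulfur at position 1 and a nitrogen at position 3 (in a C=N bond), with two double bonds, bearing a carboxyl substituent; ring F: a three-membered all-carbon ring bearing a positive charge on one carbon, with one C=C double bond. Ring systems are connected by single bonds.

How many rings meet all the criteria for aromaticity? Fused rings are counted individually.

Ring A is planar and fully conjugated; 2 ring double bonds (4 π electrons) plus a heteroatom lone pair (2) give 6 π electrons. Since 6 = 4n+2 (n=1), ring A is aromatic (thiophene).
Rings B and C form a fused bicyclic system (with one sulfur) with 9 sp² atoms and 10 π electrons from ring double bonds plus a heteroatom lone pair. 10 = 4(2)+2, so the system is aromatic and both rings count as aromatic (benzothiophene).
Ring D has six sp³ carbons, so it is not fully conjugated — not aromatic (cyclooctene).
Ring E is fully conjugated (every ring atom contributes a p orbital); 2 ring double bonds (4 π electrons) plus a heteroatom lone pair (2) give 6 π electrons. 6 = 4(1)+2, so ring E is aromatic (thiazole).
Ring F has a continuous p-orbital overlap around the ring; 1 ring double bond (2 π electrons) plus the carbocation's empty p orbital (0, but keeps the ring conjugated) give 2 π electrons. Since 2 = 4n+2 (n=0), ring F is aromatic (cyclopropenyl cation).
Aromatic: A, B, C, E, F. Total: 5.

5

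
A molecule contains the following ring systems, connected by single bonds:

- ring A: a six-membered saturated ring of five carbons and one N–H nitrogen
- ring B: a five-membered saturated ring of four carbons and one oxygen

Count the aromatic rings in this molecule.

0

Ring A has only sp³ atoms, so it is not fully conjugated — not aromatic (piperidine).
Ring B has only sp³ atoms, so it is not fully conjugated — not aromatic (tetrahydrofuran).
No ring is aromatic. Total: 0.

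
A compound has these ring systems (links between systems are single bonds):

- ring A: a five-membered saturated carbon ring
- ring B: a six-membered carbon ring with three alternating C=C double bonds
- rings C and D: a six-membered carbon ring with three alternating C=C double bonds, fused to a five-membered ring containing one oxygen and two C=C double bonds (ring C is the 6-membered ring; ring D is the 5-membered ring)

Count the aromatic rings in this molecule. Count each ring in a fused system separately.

Ring A has only sp³ atoms, so it is not fully conjugated — not aromatic (cyclopentane).
Ring B has a continuous p-orbital overlap around the ring; 3 ring double bonds give 6 π electrons. 6 = 4(1)+2, so ring B is aromatic (benzene).
Rings C and D form a fused bicyclic system (with one oxygen) with 9 sp² atoms and 10 π electrons from ring double bonds plus a heteroatom lone pair. 10 = 4(2)+2, so the system is aromatic and both rings count as aromatic (benzofuran).
Aromatic: B, C, D. Total: 3.

3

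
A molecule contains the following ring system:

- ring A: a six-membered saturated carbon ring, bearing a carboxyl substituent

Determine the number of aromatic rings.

0

Ring A has only sp³ atoms, so it is not fully conjugated — not aromatic (cyclohexane).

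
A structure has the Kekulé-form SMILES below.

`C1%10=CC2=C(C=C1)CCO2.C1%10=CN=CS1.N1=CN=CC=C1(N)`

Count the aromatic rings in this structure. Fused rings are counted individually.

The SMILES encodes a six-membered carbon ring with three alternating C=C double bonds, fused to a five-membered ring containing one oxygen and two sp³ carbons; a five-membered ring with a sulfur at position 1 and a nitrogen at position 3 (in a C=N bond), with two double bonds; a six-membered ring with nitrogens at positions 1 and 3 and three alternating double bonds.
The 6-membered ring has a continuous p-orbital overlap around the ring; 3 ring double bonds give 6 π electrons. Since 6 = 4n+2 (n=1), it is aromatic (benzene ring).
The 5-membered ring with one oxygen has two sp³ carbons, so it is not fully conjugated — not aromatic (oxolane ring).
The 5-membered ring with one sulfur and one =N– is fully conjugated (every ring atom contributes a p orbital); 2 ring double bonds (4 π electrons) plus a heteroatom lone pair (2) give 6 π electrons. Since 6 = 4n+2 (n=1), it is aromatic (thiazole).
The 6-membered ring with two nitrogens (1,3) has a continuous p-orbital overlap around the ring; 3 ring double bonds give 6 π electrons. 6 = 4(1)+2, so it is aromatic (pyrimidine).
3 of the 4 rings are aromatic. Total: 3.

3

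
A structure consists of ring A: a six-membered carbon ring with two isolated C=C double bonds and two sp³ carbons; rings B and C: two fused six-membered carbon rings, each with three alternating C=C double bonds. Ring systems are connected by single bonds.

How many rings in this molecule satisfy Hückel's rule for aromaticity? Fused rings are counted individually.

Ring A has two sp³ carbons, so it is not fully conjugated — not aromatic (1,4-cyclohexadiene).
Rings B and C form a fused bicyclic system with 10 sp² atoms and 10 π electrons from ring double bonds. 10 = 4(2)+2, so the system is aromatic and both rings count as aromatic (naphthalene).
Aromatic: B, C. Total: 2.

2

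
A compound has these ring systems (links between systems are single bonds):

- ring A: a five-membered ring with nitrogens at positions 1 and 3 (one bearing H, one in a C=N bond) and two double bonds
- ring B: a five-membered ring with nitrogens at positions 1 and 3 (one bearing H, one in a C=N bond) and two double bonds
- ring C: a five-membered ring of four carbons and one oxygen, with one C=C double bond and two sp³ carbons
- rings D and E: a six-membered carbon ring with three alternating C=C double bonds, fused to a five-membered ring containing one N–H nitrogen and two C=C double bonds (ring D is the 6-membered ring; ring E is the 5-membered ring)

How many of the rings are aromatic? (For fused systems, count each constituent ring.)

4

Ring A has a continuous p-orbital overlap around the ring; 2 ring double bonds (4 π electrons) plus a heteroatom lone pair (2) give 6 π electrons. 6 = 4(1)+2, so ring A is aromatic (imidazole).
Ring B has a continuous p-orbital overlap around the ring; 2 ring double bonds (4 π electrons) plus a heteroatom lone pair (2) give 6 π electrons. 6 = 4(1)+2, so ring B is aromatic (imidazole).
Ring C has two sp³ carbons, so it is not fully conjugated — not aromatic (2,3-dihydrofuran).
Rings D and E form a fused bicyclic system (with one N–H) with 9 sp² atoms and 10 π electrons from ring double bonds plus a heteroatom lone pair. 10 = 4(2)+2, so the system is aromatic and both rings count as aromatic (indole).
Aromatic: A, B, D, E. Total: 4.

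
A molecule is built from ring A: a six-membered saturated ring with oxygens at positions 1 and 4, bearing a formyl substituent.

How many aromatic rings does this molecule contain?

0

Ring A has only sp³ atoms, so it is not fully conjugated — not aromatic (1,4-dioxane).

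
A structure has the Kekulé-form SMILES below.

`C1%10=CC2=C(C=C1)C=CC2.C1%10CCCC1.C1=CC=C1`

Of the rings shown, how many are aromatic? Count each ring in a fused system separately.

1

The SMILES encodes a six-membered carbon ring with three alternating C=C double bonds, fused to a five-membered carbon ring containing one C=C double bond and one sp³ carbon; a five-membered saturated carbon ring; a four-membered carbon ring with two alternating C=C double bonds.
The 6-membered ring is fully conjugated (every ring atom contributes a p orbital); 3 ring double bonds give 6 π electrons. That satisfies 4n+2 with n=1, so it is aromatic (benzene ring).
The 5-membered ring has one sp³ carbon, so it is not fully conjugated — not aromatic (cyclopentene ring).
The second 5-membered ring has only sp³ atoms, so it is not fully conjugated — not aromatic (cyclopentane).
The 4-membered ring has only sp² ring atoms; a planar conformation would have a fully conjugated π system of 4 electrons. But 4 = 4(1), which is 4n not 4n+2, so it is not aromatic (cyclobutadiene) — cyclobutadiene is antiaromatic and distorts to a rectangle.
1 of the 4 rings is aromatic. Total: 1.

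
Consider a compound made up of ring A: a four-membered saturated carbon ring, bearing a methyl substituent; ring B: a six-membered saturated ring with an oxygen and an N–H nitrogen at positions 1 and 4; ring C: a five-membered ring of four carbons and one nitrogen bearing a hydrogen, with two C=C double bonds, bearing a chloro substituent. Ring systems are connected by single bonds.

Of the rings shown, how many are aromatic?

1

Ring A has only sp³ atoms, so it is not fully conjugated — not aromatic (cyclobutane).
Ring B has only sp³ atoms, so it is not fully conjugated — not aromatic (morpholine).
Ring C is fully conjugated (every ring atom contributes a p orbital); 2 ring double bonds (4 π electrons) plus a heteroatom lone pair (2) give 6 π electrons. That satisfies 4n+2 with n=1, so ring C is aromatic (pyrrole).
Aromatic: C. Total: 1.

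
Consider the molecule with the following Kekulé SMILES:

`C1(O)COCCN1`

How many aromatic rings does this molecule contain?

0

The SMILES encodes a six-membered saturated ring with an oxygen and an N–H nitrogen at positions 1 and 4.
The 6-membered ring with one oxygen and one N–H (1,4) has only sp³ atoms, so it is not fully conjugated — not aromatic (morpholine).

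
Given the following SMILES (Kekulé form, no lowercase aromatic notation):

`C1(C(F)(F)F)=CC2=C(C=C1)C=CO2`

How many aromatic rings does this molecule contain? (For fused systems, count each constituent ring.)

2

The SMILES encodes a six-membered carbon ring with three alternating C=C double bonds, fused to a five-membered ring containing one oxygen and two C=C double bonds.
The fused 6/5-membered bicyclic (with one oxygen) is a single π system with 9 sp² atoms and 10 π electrons from ring double bonds plus a heteroatom lone pair. 10 = 4(2)+2, so the system is aromatic and both rings count as aromatic (benzofuran).
2 of the 2 rings are aromatic. Total: 2.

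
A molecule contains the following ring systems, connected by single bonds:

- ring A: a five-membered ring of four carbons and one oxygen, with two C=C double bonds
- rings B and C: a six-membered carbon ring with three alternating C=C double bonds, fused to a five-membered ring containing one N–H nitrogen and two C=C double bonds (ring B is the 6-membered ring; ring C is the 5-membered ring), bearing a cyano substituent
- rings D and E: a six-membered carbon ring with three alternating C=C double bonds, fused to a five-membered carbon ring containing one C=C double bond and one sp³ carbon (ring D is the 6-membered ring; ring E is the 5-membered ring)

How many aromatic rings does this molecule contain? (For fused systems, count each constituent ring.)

4

Ring A has a continuous p-orbital overlap around the ring; 2 ring double bonds (4 π electrons) plus a heteroatom lone pair (2) give 6 π electrons. Since 6 = 4n+2 (n=1), ring A is aromatic (furan).
Rings B and C form a fused bicyclic system (with one N–H) with 9 sp² atoms and 10 π electrons from ring double bonds plus a heteroatom lone pair. 10 = 4(2)+2, so the system is aromatic and both rings count as aromatic (indole).
Ring D has a continuous p-orbital overlap around the ring; 3 ring double bonds give 6 π electrons. 6 = 4(1)+2, so ring D is aromatic (benzene ring).
Ring E has one sp³ carbon, so it is not fully conjugated — not aromatic (cyclopentene ring).
Aromatic: A, B, C, D. Total: 4.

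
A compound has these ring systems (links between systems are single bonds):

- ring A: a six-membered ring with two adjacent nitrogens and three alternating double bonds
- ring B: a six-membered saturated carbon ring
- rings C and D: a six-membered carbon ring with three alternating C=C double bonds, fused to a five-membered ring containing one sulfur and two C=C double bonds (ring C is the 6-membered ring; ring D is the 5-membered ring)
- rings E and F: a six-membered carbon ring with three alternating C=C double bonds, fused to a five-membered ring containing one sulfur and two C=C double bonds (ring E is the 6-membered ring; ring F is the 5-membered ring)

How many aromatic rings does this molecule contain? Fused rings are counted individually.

5

Ring A is fully conjugated (every ring atom contributes a p orbital); 3 ring double bonds give 6 π electrons. That satisfies 4n+2 with n=1, so ring A is aromatic (pyridazine).
Ring B has only sp³ atoms, so it is not fully conjugated — not aromatic (cyclohexane).
Rings C and D form a fused bicyclic system (with one sulfur) with 9 sp² atoms and 10 π electrons from ring double bonds plus a heteroatom lone pair. 10 = 4(2)+2, so the system is aromatic and both rings count as aromatic (benzothiophene).
Rings E and F form a fused bicyclic system (with one sulfur) with 9 sp² atoms and 10 π electrons from ring double bonds plus a heteroatom lone pair. 10 = 4(2)+2, so the system is aromatic and both rings count as aromatic (benzothiophene).
Aromatic: A, C, D, E, F. Total: 5.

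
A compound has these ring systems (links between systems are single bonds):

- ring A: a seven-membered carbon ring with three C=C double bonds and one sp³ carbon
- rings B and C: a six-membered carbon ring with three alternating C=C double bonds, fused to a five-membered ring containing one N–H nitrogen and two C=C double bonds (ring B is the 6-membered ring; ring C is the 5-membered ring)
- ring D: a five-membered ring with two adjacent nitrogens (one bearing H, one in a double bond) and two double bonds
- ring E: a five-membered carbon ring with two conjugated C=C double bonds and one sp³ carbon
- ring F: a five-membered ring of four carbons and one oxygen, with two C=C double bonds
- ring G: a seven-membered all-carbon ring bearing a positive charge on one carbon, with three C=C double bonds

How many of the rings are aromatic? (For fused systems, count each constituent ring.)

Ring A has one sp³ carbon, so it is not fully conjugated — not aromatic (cycloheptatriene).
Rings B and C form a fused bicyclic system (with one N–H) with 9 sp² atoms and 10 π electrons from ring double bonds plus a heteroatom lone pair. 10 = 4(2)+2, so the system is aromatic and both rings count as aromatic (indole).
Ring D is planar and fully conjugated; 2 ring double bonds (4 π electrons) plus a heteroatom lone pair (2) give 6 π electrons. That satisfies 4n+2 with n=1, so ring D is aromatic (pyrazole).
Ring E has one sp³ carbon, so it is not fully conjugated — not aromatic (cyclopentadiene).
Ring F has a continuous p-orbital overlap around the ring; 2 ring double bonds (4 π electrons) plus a heteroatom lone pair (2) give 6 π electrons. That satisfies 4n+2 with n=1, so ring F is aromatic (furan).
Ring G is planar and fully conjugated; 3 ring double bonds (6 π electrons) plus the carbocation's empty p orbital (0, but keeps the ring conjugated) give 6 π electrons. That satisfies 4n+2 with n=1, so ring G is aromatic (tropylium cation).
Aromatic: B, C, D, F, G. Total: 5.

5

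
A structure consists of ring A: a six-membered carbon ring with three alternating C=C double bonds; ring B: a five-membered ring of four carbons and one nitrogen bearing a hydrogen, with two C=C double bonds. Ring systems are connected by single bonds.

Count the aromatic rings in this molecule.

Ring A has a continuous p-orbital overlap around the ring; 3 ring double bonds give 6 π electrons. 6 = 4(1)+2, so ring A is aromatic (benzene).
Ring B has a continuous p-orbital overlap around the ring; 2 ring double bonds (4 π electrons) plus a heteroatom lone pair (2) give 6 π electrons. That satisfies 4n+2 with n=1, so ring B is aromatic (pyrrole).
Aromatic: A, B. Total: 2.

2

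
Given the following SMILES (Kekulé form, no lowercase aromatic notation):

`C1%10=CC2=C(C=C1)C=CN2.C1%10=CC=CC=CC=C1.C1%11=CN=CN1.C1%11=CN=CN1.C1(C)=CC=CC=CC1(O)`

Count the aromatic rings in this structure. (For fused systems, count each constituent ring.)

The SMILES encodes a six-membered carbon ring with three alternating C=C double bonds, fused to a five-membered ring containing one N–H nitrogen and two C=C double bonds; an eight-membered carbon ring with four alternating C=C double bonds; a five-membered ring with nitrogens at positions 1 and 3 (one bearing H, one in a C=N bond) and two double bonds; a five-membered ring with nitrogens at positions 1 and 3 (one bearing H, one in a C=N bond) and two double bonds; a seven-membered carbon ring with three C=C double bonds and one sp³ carbon.
The fused 6/5-membered bicyclic (with one N–H) is a single π system with 9 sp² atoms and 10 π electrons from ring double bonds plus a heteroatom lone pair. 10 = 4(2)+2, so the system is aromatic and both rings count as aromatic (indole).
The 8-membered ring has only sp² ring atoms; a planar conformation would have a fully conjugated π system of 8 electrons. But 8 = 4(2), which is 4n not 4n+2, so it is not aromatic (cyclooctatetraene) — cyclooctatetraene distorts into a non-planar tub to avoid antiaromaticity.
The 5-membered ring with two nitrogens (one N–H, one =N–) is fully conjugated (every ring atom contributes a p orbital); 2 ring double bonds (4 π electrons) plus a heteroatom lone pair (2) give 6 π electrons. Since 6 = 4n+2 (n=1), it is aromatic (imidazole).
The second 5-membered ring with two nitrogens (one N–H, one =N–) is planar and fully conjugated; 2 ring double bonds (4 π electrons) plus a heteroatom lone pair (2) give 6 π electrons. That satisfies 4n+2 with n=1, so it is aromatic (imidazole).
The 7-membered ring has one sp³ carbon, so it is not fully conjugated — not aromatic (cycloheptatriene).
4 of the 6 rings are aromatic. Total: 4.

4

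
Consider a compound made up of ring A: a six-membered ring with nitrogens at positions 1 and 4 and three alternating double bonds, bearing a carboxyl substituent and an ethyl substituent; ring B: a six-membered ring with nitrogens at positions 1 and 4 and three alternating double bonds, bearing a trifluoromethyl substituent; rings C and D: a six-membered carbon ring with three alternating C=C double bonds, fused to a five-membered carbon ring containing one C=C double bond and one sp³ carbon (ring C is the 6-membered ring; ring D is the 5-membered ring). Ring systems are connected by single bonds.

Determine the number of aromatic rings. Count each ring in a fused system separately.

3

Ring A is fully conjugated (every ring atom contributes a p orbital); 3 ring double bonds give 6 π electrons. Since 6 = 4n+2 (n=1), ring A is aromatic (pyrazine).
Ring B is planar and fully conjugated; 3 ring double bonds give 6 π electrons. That satisfies 4n+2 with n=1, so ring B is aromatic (pyrazine).
Ring C is planar and fully conjugated; 3 ring double bonds give 6 π electrons. Since 6 = 4n+2 (n=1), ring C is aromatic (benzene ring).
Ring D has one sp³ carbon, so it is not fully conjugated — not aromatic (cyclopentene ring).
Aromatic: A, B, C. Total: 3.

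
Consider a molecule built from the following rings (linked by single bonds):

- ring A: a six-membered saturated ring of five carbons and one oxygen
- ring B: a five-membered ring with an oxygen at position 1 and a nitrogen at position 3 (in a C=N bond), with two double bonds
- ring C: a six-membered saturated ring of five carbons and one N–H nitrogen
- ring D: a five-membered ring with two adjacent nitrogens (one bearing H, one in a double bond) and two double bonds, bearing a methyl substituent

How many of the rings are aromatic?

2

Ring A has only sp³ atoms, so it is not fully conjugated — not aromatic (tetrahydropyran).
Ring B is planar and fully conjugated; 2 ring double bonds (4 π electrons) plus a heteroatom lone pair (2) give 6 π electrons. 6 = 4(1)+2, so ring B is aromatic (oxazole).
Ring C has only sp³ atoms, so it is not fully conjugated — not aromatic (piperidine).
Ring D has a continuous p-orbital overlap around the ring; 2 ring double bonds (4 π electrons) plus a heteroatom lone pair (2) give 6 π electrons. 6 = 4(1)+2, so ring D is aromatic (pyrazole).
Aromatic: B, D. Total: 2.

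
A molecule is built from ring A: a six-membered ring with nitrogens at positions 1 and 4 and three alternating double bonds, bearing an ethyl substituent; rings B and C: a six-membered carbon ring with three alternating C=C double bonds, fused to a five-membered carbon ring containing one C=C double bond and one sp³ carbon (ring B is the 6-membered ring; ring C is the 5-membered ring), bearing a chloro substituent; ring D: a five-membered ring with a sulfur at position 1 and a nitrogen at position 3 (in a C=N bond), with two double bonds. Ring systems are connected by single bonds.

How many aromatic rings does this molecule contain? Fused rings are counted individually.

3

Ring A has a continuous p-orbital overlap around the ring; 3 ring double bonds give 6 π electrons. 6 = 4(1)+2, so ring A is aromatic (pyrazine).
Ring B is fully conjugated (every ring atom contributes a p orbital); 3 ring double bonds give 6 π electrons. That satisfies 4n+2 with n=1, so ring B is aromatic (benzene ring).
Ring C has one sp³ carbon, so it is not fully conjugated — not aromatic (cyclopentene ring).
Ring D has a continuous p-orbital overlap around the ring; 2 ring double bonds (4 π electrons) plus a heteroatom lone pair (2) give 6 π electrons. Since 6 = 4n+2 (n=1), ring D is aromatic (thiazole).
Aromatic: A, B, D. Total: 3.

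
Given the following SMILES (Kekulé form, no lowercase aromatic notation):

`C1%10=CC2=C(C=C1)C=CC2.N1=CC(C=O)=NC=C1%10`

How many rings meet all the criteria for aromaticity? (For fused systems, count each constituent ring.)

The SMILES encodes a six-membered carbon ring with three alternating C=C double bonds, fused to a five-membered carbon ring containing one C=C double bond and one sp³ carbon; a six-membered ring with nitrogens at positions 1 and 4 and three alternating double bonds.
The 6-membered ring is fully conjugated (every ring atom contributes a p orbital); 3 ring double bonds give 6 π electrons. 6 = 4(1)+2, so it is aromatic (benzene ring).
The 5-membered ring has one sp³ carbon, so it is not fully conjugated — not aromatic (cyclopentene ring).
The 6-membered ring with two nitrogens (1,4) has a continuous p-orbital overlap around the ring; 3 ring double bonds give 6 π electrons. That satisfies 4n+2 with n=1, so it is aromatic (pyrazine).
2 of the 3 rings are aromatic. Total: 2.

2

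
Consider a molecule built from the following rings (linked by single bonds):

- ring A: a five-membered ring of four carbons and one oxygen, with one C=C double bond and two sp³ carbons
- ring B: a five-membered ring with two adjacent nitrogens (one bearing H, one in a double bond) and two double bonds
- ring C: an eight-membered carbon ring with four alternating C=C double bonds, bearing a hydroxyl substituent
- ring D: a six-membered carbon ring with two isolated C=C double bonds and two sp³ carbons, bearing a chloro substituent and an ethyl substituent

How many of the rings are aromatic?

1

Ring A has two sp³ carbons, so it is not fully conjugated — not aromatic (2,3-dihydrofuran).
Ring B has a continuous p-orbital overlap around the ring; 2 ring double bonds (4 π electrons) plus a heteroatom lone pair (2) give 6 π electrons. That satisfies 4n+2 with n=1, so ring B is aromatic (pyrazole).
Ring C has only sp² ring atoms; a planar conformation would have a fully conjugated π system of 8 electrons. But 8 = 4(2), which is 4n not 4n+2, so ring C is not aromatic (cyclooctatetraene) — cyclooctatetraene distorts into a non-planar tub to avoid antiaromaticity.
Ring D has two sp³ carbons, so it is not fully conjugated — not aromatic (1,4-cyclohexadiene).
Aromatic: B. Total: 1.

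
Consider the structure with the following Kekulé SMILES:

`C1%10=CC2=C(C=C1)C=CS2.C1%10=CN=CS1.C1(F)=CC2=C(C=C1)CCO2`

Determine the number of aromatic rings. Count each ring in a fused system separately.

The SMILES encodes a six-membered carbon ring with three alternating C=C double bonds, fused to a five-membered ring containing one sulfur and two C=C double bonds; a five-membered ring with a sulfur at position 1 and a nitrogen at position 3 (in a C=N bond), with two double bonds; a six-membered carbon ring with three alternating C=C double bonds, fused to a five-membered ring containing one oxygen and two sp³ carbons.
The fused 6/5-membered bicyclic (with one sulfur) is a single π system with 9 sp² atoms and 10 π electrons from ring double bonds plus a heteroatom lone pair. 10 = 4(2)+2, so the system is aromatic and both rings count as aromatic (benzothiophene).
The 5-membered ring with one sulfur and one =N– is planar and fully conjugated; 2 ring double bonds (4 π electrons) plus a heteroatom lone pair (2) give 6 π electrons. 6 = 4(1)+2, so it is aromatic (thiazole).
The 6-membered ring is planar and fully conjugated; 3 ring double bonds give 6 π electrons. That satisfies 4n+2 with n=1, so it is aromatic (benzene ring).
The 5-membered ring with one oxygen has two sp³ carbons, so it is not fully conjugated — not aromatic (oxolane ring).
4 of the 5 rings are aromatic. Total: 4.

4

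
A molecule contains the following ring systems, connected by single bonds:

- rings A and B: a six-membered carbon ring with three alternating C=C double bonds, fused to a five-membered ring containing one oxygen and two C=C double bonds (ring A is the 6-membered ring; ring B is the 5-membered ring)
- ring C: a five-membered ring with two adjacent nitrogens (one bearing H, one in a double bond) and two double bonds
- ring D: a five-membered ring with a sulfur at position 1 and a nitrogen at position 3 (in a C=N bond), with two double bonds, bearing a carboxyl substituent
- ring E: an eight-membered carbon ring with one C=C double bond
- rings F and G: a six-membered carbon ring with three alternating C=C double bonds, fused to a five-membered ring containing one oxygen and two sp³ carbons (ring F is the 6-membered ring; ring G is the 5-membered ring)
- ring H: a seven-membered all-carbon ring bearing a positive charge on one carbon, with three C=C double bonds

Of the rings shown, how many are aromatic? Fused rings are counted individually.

6

Rings A and B form a fused bicyclic system (with one oxygen) with 9 sp² atoms and 10 π electrons from ring double bonds plus a heteroatom lone pair. 10 = 4(2)+2, so the system is aromatic and both rings count as aromatic (benzofuran).
Ring C is fully conjugated (every ring atom contributes a p orbital); 2 ring double bonds (4 π electrons) plus a heteroatom lone pair (2) give 6 π electrons. 6 = 4(1)+2, so ring C is aromatic (pyrazole).
Ring D is planar and fully conjugated; 2 ring double bonds (4 π electrons) plus a heteroatom lone pair (2) give 6 π electrons. 6 = 4(1)+2, so ring D is aromatic (thiazole).
Ring E has six sp³ carbons, so it is not fully conjugated — not aromatic (cyclooctene).
Ring F is fully conjugated (every ring atom contributes a p orbital); 3 ring double bonds give 6 π electrons. 6 = 4(1)+2, so ring F is aromatic (benzene ring).
Ring G has two sp³ carbons, so it is not fully conjugated — not aromatic (oxolane ring).
Ring H is planar and fully conjugated; 3 ring double bonds (6 π electrons) plus the carbocation's empty p orbital (0, but keeps the ring conjugated) give 6 π electrons. 6 = 4(1)+2, so ring H is aromatic (tropylium cation).
Aromatic: A, B, C, D, F, H. Total: 6.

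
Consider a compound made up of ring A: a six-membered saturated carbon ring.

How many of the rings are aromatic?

Ring A has only sp³ atoms, so it is not fully conjugated — not aromatic (cyclohexane).

0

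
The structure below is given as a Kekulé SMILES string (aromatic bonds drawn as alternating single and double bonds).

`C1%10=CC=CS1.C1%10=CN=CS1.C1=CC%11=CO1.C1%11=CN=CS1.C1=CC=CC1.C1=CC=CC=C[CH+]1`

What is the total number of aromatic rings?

The SMILES encodes a five-membered ring of four carbons and one sulfur, with two C=C double bonds; a five-membered ring with a sulfur at position 1 and a nitrogen at position 3 (in a C=N bond), with two double bonds; a five-membered ring of four carbons and one oxygen, with two C=C double bonds; a five-membered ring with a sulfur at position 1 and a nitrogen at position 3 (in a C=N bond), with two double bonds; a five-membered carbon ring with two conjugated C=C double bonds and one sp³ carbon; a seven-membered all-carbon ring bearing a positive charge on one carbon, with three C=C double bonds.
The 5-membered ring with one sulfur is fully conjugated (every ring atom contributes a p orbital); 2 ring double bonds (4 π electrons) plus a heteroatom lone pair (2) give 6 π electrons. That satisfies 4n+2 with n=1, so it is aromatic (thiophene).
The 5-membered ring with one sulfur and one =N– is fully conjugated (every ring atom contributes a p orbital); 2 ring double bonds (4 π electrons) plus a heteroatom lone pair (2) give 6 π electrons. That satisfies 4n+2 with n=1, so it is aromatic (thiazole).
The 5-membered ring with one oxygen is fully conjugated (every ring atom contributes a p orbital); 2 ring double bonds (4 π electrons) plus a heteroatom lone pair (2) give 6 π electrons. 6 = 4(1)+2, so it is aromatic (furan).
The second 5-membered ring with one sulfur and one =N– is planar and fully conjugated; 2 ring double bonds (4 π electrons) plus a heteroatom lone pair (2) give 6 π electrons. Since 6 = 4n+2 (n=1), it is aromatic (thiazole).
The 5-membered ring has one sp³ carbon, so it is not fully conjugated — not aromatic (cyclopentadiene).
The 7-membered ring is planar and fully conjugated; 3 ring double bonds (6 π electrons) plus the carbocation's empty p orbital (0, but keeps the ring conjugated) give 6 π electrons. Since 6 = 4n+2 (n=1), it is aromatic (tropylium cation).
5 of the 6 rings are aromatic. Total: 5.

5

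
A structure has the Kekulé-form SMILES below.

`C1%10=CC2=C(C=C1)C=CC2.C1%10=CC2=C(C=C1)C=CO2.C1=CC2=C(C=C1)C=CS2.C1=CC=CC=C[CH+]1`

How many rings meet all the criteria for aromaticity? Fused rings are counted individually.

The SMILES encodes a six-membered carbon ring with three alternating C=C double bonds, fused to a five-membered carbon ring containing one C=C double bond and one sp³ carbon; a six-membered carbon ring with three alternating C=C double bonds, fused to a five-membered ring containing one oxygen and two C=C double bonds; a six-membered carbon ring with three alternating C=C double bonds, fused to a five-membered ring containing one sulfur and two C=C double bonds; a seven-membered all-carbon ring bearing a positive charge on one carbon, with three C=C double bonds.
The 6-membered ring is planar and fully conjugated; 3 ring double bonds give 6 π electrons. Since 6 = 4n+2 (n=1), it is aromatic (benzene ring).
The 5-membered ring has one sp³ carbon, so it is not fully conjugated — not aromatic (cyclopentene ring).
The fused 6/5-membered bicyclic (with one oxygen) is a single π system with 9 sp² atoms and 10 π electrons from ring double bonds plus a heteroatom lone pair. 10 = 4(2)+2, so the system is aromatic and both rings count as aromatic (benzofuran).
The fused 6/5-membered bicyclic (with one sulfur) is a single π system with 9 sp² atoms and 10 π electrons from ring double bonds plus a heteroatom lone pair. 10 = 4(2)+2, so the system is aromatic and both rings count as aromatic (benzothiophene).
The 7-membered ring is fully conjugated (every ring atom contributes a p orbital); 3 ring double bonds (6 π electrons) plus the carbocation's empty p orbital (0, but keeps the ring conjugated) give 6 π electrons. That satisfies 4n+2 with n=1, so it is aromatic (tropylium cation).
6 of the 7 rings are aromatic. Total: 6.

6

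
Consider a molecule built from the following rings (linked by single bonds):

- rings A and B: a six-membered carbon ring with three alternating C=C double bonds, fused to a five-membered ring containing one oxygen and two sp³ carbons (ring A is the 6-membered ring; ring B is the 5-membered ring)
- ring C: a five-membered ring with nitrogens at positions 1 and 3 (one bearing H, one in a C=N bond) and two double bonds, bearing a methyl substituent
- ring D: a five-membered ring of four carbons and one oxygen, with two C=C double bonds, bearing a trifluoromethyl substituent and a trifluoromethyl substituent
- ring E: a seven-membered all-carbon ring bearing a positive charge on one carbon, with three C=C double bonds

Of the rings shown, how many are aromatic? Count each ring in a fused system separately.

Ring A is planar and fully conjugated; 3 ring double bonds give 6 π electrons. Since 6 = 4n+2 (n=1), ring A is aromatic (benzene ring).
Ring B has two sp³ carbons, so it is not fully conjugated — not aromatic (oxolane ring).
Ring C is planar and fully conjugated; 2 ring double bonds (4 π electrons) plus a heteroatom lone pair (2) give 6 π electrons. That satisfies 4n+2 with n=1, so ring C is aromatic (imidazole).
Ring D is planar and fully conjugated; 2 ring double bonds (4 π electrons) plus a heteroatom lone pair (2) give 6 π electrons. Since 6 = 4n+2 (n=1), ring D is aromatic (furan).
Ring E is fully conjugated (every ring atom contributes a p orbital); 3 ring double bonds (6 π electrons) plus the carbocation's empty p orbital (0, but keeps the ring conjugated) give 6 π electrons. Since 6 = 4n+2 (n=1), ring E is aromatic (tropylium cation).
Aromatic: A, C, D, E. Total: 4.

4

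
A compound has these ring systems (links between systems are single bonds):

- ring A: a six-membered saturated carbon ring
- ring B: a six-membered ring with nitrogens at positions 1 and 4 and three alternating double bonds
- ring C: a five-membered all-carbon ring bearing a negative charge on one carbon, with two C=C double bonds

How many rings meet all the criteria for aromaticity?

2

Ring A has only sp³ atoms, so it is not fully conjugated — not aromatic (cyclohexane).
Ring B is planar and fully conjugated; 3 ring double bonds give 6 π electrons. 6 = 4(1)+2, so ring B is aromatic (pyrazine).
Ring C is planar and fully conjugated; 2 ring double bonds (4 π electrons) plus the carbanion lone pair (2) give 6 π electrons. 6 = 4(1)+2, so ring C is aromatic (cyclopentadienyl anion).
Aromatic: B, C. Total: 2.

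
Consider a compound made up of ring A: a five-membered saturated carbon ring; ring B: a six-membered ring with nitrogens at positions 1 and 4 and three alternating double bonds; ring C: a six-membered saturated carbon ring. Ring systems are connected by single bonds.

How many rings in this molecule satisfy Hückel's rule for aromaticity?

Ring A has only sp³ atoms, so it is not fully conjugated — not aromatic (cyclopentane).
Ring B has a continuous p-orbital overlap around the ring; 3 ring double bonds give 6 π electrons. That satisfies 4n+2 with n=1, so ring B is aromatic (pyrazine).
Ring C has only sp³ atoms, so it is not fully conjugated — not aromatic (cyclohexane).
Aromatic: B. Total: 1.

1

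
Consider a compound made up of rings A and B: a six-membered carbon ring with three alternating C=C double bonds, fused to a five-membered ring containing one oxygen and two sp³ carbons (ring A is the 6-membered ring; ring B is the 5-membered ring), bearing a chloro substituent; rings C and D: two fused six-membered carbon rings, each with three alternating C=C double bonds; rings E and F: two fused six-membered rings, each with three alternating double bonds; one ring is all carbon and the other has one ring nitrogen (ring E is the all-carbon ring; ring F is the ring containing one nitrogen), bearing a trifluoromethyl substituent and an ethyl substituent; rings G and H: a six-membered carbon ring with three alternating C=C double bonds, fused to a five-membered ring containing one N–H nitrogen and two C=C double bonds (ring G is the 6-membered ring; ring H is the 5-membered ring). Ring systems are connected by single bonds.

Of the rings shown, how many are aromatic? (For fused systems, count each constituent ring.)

Ring A is fully conjugated (every ring atom contributes a p orbital); 3 ring double bonds give 6 π electrons. Since 6 = 4n+2 (n=1), ring A is aromatic (benzene ring).
Ring B has two sp³ carbons, so it is not fully conjugated — not aromatic (oxolane ring).
Rings C and D form a fused bicyclic system with 10 sp² atoms and 10 π electrons from ring double bonds. 10 = 4(2)+2, so the system is aromatic and both rings count as aromatic (naphthalene).
Rings E and F form a fused bicyclic system (with one nitrogen) with 10 sp² atoms and 10 π electrons from ring double bonds. 10 = 4(2)+2, so the system is aromatic and both rings count as aromatic (quinoline).
Rings G and H form a fused bicyclic system (with one N–H) with 9 sp² atoms and 10 π electrons from ring double bonds plus a heteroatom lone pair. 10 = 4(2)+2, so the system is aromatic and both rings count as aromatic (indole).
Aromatic: A, C, D, E, F, G, H. Total: 7.

7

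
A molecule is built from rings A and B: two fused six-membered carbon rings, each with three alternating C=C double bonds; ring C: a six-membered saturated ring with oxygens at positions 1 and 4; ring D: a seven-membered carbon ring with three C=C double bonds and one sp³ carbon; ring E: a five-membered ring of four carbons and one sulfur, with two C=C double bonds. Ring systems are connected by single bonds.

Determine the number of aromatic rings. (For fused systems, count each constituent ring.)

Rings A and B form a fused bicyclic system with 10 sp² atoms and 10 π electrons from ring double bonds. 10 = 4(2)+2, so the system is aromatic and both rings count as aromatic (naphthalene).
Ring C has only sp³ atoms, so it is not fully conjugated — not aromatic (1,4-dioxane).
Ring D has one sp³ carbon, so it is not fully conjugated — not aromatic (cycloheptatriene).
Ring E is fully conjugated (every ring atom contributes a p orbital); 2 ring double bonds (4 π electrons) plus a heteroatom lone pair (2) give 6 π electrons. 6 = 4(1)+2, so ring E is aromatic (thiophene).
Aromatic: A, B, E. Total: 3.

3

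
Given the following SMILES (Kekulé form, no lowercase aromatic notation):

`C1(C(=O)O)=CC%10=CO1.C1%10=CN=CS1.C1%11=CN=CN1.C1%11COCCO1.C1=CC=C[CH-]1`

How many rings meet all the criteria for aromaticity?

4

The SMILES encodes a five-membered ring of four carbons and one oxygen, with two C=C double bonds; a five-membered ring with a sulfur at position 1 and a nitrogen at position 3 (in a C=N bond), with two double bonds; a five-membered ring with nitrogens at positions 1 and 3 (one bearing H, one in a C=N bond) and two double bonds; a six-membered saturated ring with oxygens at positions 1 and 4; a five-membered all-carbon ring bearing a negative charge on one carbon, with two C=C double bonds.
The 5-membered ring with one oxygen has a continuous p-orbital overlap around the ring; 2 ring double bonds (4 π electrons) plus a heteroatom lone pair (2) give 6 π electrons. Since 6 = 4n+2 (n=1), it is aromatic (furan).
The 5-membered ring with one sulfur and one =N– has a continuous p-orbital overlap around the ring; 2 ring double bonds (4 π electrons) plus a heteroatom lone pair (2) give 6 π electrons. Since 6 = 4n+2 (n=1), it is aromatic (thiazole).
The 5-membered ring with two nitrogens (one N–H, one =N–) has a continuous p-orbital overlap around the ring; 2 ring double bonds (4 π electrons) plus a heteroatom lone pair (2) give 6 π electrons. That satisfies 4n+2 with n=1, so it is aromatic (imidazole).
The 6-membered ring with two oxygens (1,4) has only sp³ atoms, so it is not fully conjugated — not aromatic (1,4-dioxane).
The 5-membered ring has a continuous p-orbital overlap around the ring; 2 ring double bonds (4 π electrons) plus the carbanion lone pair (2) give 6 π electrons. Since 6 = 4n+2 (n=1), it is aromatic (cyclopentadienyl anion).
4 of the 5 rings are aromatic. Total: 4.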